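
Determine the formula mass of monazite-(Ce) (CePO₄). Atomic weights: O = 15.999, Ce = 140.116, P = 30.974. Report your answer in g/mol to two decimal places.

235.09 g/mol

The formula mass is the sum 1*140.116 + 1*30.974 + 4*15.999.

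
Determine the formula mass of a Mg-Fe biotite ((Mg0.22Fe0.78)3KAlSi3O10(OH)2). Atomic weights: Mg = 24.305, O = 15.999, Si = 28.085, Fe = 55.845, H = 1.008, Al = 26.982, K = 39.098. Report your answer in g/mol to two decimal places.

491.06 g/mol

M = 0.66×24.305 + 2.34×55.845 + 1×39.098 + 1×26.982 + 3×28.085 + 12×15.999 + 2×1.008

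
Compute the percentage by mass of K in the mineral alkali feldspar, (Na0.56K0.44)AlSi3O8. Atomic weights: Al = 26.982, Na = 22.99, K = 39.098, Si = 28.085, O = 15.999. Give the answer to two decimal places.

6.39 mass %

Formula mass = 0.56*22.99 + 0.44*39.098 + 1*26.982 + 3*28.085 + 8*15.999 = 269.307 g/mol, of which 17.203 g is K.
So K makes up 17.203/269.307 = 0.0639 of the mass, i.e. 6.39%.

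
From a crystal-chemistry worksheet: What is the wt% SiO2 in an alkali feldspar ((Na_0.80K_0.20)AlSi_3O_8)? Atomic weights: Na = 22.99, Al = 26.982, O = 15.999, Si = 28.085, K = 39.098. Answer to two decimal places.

Formula mass = 265.441 g/mol.
3 Si → 3.0000 mol SiO2 per formula unit; M(SiO2) = 60.083, so SiO2 mass = 180.249 g.
180.249/265.441 × 100 = 67.91 wt%.

67.91 wt%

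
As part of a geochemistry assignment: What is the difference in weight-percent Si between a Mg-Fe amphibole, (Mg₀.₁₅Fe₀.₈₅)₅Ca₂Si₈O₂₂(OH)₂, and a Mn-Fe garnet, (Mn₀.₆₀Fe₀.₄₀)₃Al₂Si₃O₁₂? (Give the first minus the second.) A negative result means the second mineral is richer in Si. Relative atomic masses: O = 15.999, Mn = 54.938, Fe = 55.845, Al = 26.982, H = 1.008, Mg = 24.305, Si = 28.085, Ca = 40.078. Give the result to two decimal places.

Si in (Mg₀.₁₅Fe₀.₈₅)₅Ca₂Si₈O₂₂(OH)₂: molar mass 946.398 g/mol; 8×28.085 = 224.680 g → 23.74 wt%.
Si in (Mn₀.₆₀Fe₀.₄₀)₃Al₂Si₃O₁₂: molar mass 496.109 g/mol; 3×28.085 = 84.255 g → 16.98 wt%.
Difference = 23.74 − 16.98 = 6.76 percentage points.

6.76 percentage points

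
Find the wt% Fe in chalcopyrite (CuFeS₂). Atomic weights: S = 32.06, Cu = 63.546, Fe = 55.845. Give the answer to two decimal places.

30.43 weight percent

M(CuFeS₂) = 183.511 g/mol.
Fe contributes 1 × 55.845 = 55.845 g per mole.
55.845/183.511 = 0.3043 → 30.43%.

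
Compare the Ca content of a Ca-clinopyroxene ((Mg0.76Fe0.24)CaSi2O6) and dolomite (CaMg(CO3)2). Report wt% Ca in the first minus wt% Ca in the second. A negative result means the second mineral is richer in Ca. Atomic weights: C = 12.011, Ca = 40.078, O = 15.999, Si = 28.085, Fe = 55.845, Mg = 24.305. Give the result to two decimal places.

First mineral: 40.078 g Ca in 224.117 g formula = 17.88 wt% Ca.
Second mineral: 40.078 g Ca in 184.399 g formula = 21.73 wt% Ca.
17.88% − 21.73% gives a difference of -3.85 percentage points.

-3.85 percentage points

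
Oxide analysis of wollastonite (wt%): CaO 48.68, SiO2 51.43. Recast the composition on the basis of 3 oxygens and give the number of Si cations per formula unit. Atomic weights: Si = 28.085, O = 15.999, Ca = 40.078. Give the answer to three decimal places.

0.995 Si apfu

CaO: 48.68/56.077 = 0.86809 mol → 0.86809 mol Ca, 0.86809 mol O.
SiO2: 51.43/60.083 = 0.85598 mol → 0.85598 mol Si, 1.71196 mol O.
Total oxygen = 2.58005 mol. Normalization factor = 3/2.58005 = 1.16277.
Si per 3 O = 0.85598 × 1.16277 = 0.995.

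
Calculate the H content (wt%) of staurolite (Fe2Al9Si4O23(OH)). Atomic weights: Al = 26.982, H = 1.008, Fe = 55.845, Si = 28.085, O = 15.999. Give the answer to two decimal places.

0.12 wt%

M(Fe2Al9Si4O23(OH)) = 851.852 g/mol.
H contributes 1 × 1.008 = 1.008 g per mole.
1.008/851.852 = 0.0012 → 0.12%.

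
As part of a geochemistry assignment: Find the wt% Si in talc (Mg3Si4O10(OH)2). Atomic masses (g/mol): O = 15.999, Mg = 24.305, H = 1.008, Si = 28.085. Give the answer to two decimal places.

29.62 weight percent

Formula mass = 3×24.305 + 4×28.085 + 12×15.999 + 2×1.008 = 379.259 g/mol, of which 112.340 g is Si.
So Si makes up 112.340/379.259 = 0.2962 of the mass, i.e. 29.62%.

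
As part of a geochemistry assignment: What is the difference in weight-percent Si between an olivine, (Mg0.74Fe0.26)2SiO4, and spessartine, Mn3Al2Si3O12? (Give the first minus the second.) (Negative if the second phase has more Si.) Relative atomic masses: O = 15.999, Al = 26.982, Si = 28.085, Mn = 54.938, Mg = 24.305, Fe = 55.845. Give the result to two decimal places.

0.86 percentage points

Si in (Mg0.74Fe0.26)2SiO4: molar mass 157.092 g/mol; 1×28.085 = 28.085 g → 17.88 wt%.
Si in Mn3Al2Si3O12: molar mass 495.021 g/mol; 3×28.085 = 84.255 g → 17.02 wt%.
Difference = 17.88 − 17.02 = 0.86 percentage points.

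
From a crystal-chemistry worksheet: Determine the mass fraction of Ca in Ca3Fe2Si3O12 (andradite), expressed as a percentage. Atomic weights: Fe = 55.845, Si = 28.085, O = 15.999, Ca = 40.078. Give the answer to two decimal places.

Molar mass of Ca3Fe2Si3O12: 3·40.078 + 2·55.845 + 3·28.085 + 12·15.999 = 508.167 g/mol.
Mass of Ca per formula unit: 3 × 40.078 = 120.234 g.
Weight fraction Ca = 120.234 / 508.167 = 0.2366.

23.66 mass %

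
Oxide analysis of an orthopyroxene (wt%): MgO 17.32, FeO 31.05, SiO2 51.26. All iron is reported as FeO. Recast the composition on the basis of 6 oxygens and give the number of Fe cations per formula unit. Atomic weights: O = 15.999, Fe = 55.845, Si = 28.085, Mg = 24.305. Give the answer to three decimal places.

17.32 wt% MgO ÷ 40.304 g/mol = 0.42973 mol, giving 0.42973 Mg and 0.42973 O.
31.05 wt% FeO ÷ 71.844 g/mol = 0.43219 mol, giving 0.43219 Fe and 0.43219 O.
51.26 wt% SiO2 ÷ 60.083 g/mol = 0.85315 mol, giving 0.85315 Si and 1.70630 O.
Oxygen sums to 2.56822; scaling by 6/2.56822 = 2.33625 puts the formula on 6 O.
Fe: 0.43219 × 2.33625 = 1.010 atoms per formula unit.

1.010 Fe apfu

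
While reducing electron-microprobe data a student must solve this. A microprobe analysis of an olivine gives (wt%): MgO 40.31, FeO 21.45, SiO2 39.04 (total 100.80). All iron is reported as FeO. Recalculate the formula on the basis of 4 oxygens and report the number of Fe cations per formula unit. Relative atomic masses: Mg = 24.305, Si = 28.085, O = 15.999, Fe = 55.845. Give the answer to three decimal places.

0.460 Fe apfu

MgO: 40.31/40.304 = 1.00015 mol → 1.00015 mol Mg, 1.00015 mol O.
FeO: 21.45/71.844 = 0.29856 mol → 0.29856 mol Fe, 0.29856 mol O.
SiO2: 39.04/60.083 = 0.64977 mol → 0.64977 mol Si, 1.29954 mol O.
Total oxygen = 2.59825 mol. Normalization factor = 4/2.59825 = 1.53950.
Fe per 4 O = 0.29856 × 1.53950 = 0.460.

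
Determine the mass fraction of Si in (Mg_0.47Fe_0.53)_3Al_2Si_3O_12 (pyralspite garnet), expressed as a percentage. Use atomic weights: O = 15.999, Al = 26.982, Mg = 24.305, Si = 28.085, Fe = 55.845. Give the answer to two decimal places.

18.59 wt%

Molar mass of (Mg_0.47Fe_0.53)_3Al_2Si_3O_12: 1.41*24.305 + 1.59*55.845 + 2*26.982 + 3*28.085 + 12*15.999 = 453.271 g/mol.
Mass of Si per formula unit: 3 × 28.085 = 84.255 g.
Weight fraction Si = 84.255 / 453.271 = 0.1859.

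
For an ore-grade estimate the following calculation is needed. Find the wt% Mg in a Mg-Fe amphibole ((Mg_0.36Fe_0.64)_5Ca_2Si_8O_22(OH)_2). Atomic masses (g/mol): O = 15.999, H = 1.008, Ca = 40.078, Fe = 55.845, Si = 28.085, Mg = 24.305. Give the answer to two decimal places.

4.79 weight percent

Formula mass = 1.80*24.305 + 3.20*55.845 + 2*40.078 + 8*28.085 + 24*15.999 + 2*1.008 = 913.281 g/mol, of which 43.749 g is Mg.
So Mg makes up 43.749/913.281 = 0.0479 of the mass, i.e. 4.79%.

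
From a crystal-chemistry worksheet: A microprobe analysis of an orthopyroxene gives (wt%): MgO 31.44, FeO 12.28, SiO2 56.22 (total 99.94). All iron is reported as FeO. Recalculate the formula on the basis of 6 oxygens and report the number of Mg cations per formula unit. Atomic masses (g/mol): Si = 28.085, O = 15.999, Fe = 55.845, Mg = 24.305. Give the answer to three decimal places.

MgO: 31.44/40.304 = 0.78007 mol → 0.78007 mol Mg, 0.78007 mol O.
FeO: 12.28/71.844 = 0.17093 mol → 0.17093 mol Fe, 0.17093 mol O.
SiO2: 56.22/60.083 = 0.93571 mol → 0.93571 mol Si, 1.87142 mol O.
Total oxygen = 2.82242 mol. Normalization factor = 6/2.82242 = 2.12584.
Mg per 6 O = 0.78007 × 2.12584 = 1.658.

1.658 Mg apfu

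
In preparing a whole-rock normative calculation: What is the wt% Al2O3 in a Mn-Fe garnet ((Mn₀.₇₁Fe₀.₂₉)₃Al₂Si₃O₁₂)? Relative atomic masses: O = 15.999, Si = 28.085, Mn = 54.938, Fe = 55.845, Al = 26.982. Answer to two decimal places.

20.56 wt%

Formula mass = 495.810 g/mol.
2 Al → 1.0000 mol Al2O3 per formula unit; M(Al2O3) = 101.961, so Al2O3 mass = 101.961 g.
101.961/495.810 × 100 = 20.56 wt%.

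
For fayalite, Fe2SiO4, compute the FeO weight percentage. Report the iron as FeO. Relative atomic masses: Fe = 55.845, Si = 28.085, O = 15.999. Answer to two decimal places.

70.51 wt%

Molar mass of Fe2SiO4 = 2*55.845 + 1*28.085 + 4*15.999 = 203.771 g/mol.
Each formula unit contains 2 Fe, equivalent to 2/1 = 2.0000 mol FeO.
M(FeO) = 1×55.845 + 1×15.999 = 71.844 g/mol.
Mass of FeO per formula unit = 2.0000 × 71.844 = 143.688 g.
FeO wt% = 143.688 / 203.771 × 100 = 70.51%.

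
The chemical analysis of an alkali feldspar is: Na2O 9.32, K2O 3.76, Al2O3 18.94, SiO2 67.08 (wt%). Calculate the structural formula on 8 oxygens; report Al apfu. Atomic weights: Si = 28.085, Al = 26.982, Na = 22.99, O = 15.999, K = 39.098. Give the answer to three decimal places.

0.997 Al apfu

Na2O (M=61.979): mol = 0.15037; Na = 0.30074, O = 0.15037.
K2O (M=94.195): mol = 0.03992; K = 0.07984, O = 0.03992.
Al2O3 (M=101.961): mol = 0.18576; Al = 0.37152, O = 0.55728.
SiO2 (M=60.083): mol = 1.11646; Si = 1.11646, O = 2.23292.
ΣO = 2.98049; factor = 8/ΣO = 2.68412.
Al apfu = 0.37152 × 2.68412 = 0.997.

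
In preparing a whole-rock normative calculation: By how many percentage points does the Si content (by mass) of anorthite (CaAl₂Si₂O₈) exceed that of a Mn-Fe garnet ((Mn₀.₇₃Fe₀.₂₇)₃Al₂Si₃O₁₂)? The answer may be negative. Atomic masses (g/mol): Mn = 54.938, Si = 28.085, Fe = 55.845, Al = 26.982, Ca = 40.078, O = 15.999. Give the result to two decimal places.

M(CaAl₂Si₂O₈) = 278.204 g/mol, so wt% Si = 56.170/278.204 × 100 = 20.19%.
M((Mn₀.₇₃Fe₀.₂₇)₃Al₂Si₃O₁₂) = 495.756 g/mol, so wt% Si = 84.255/495.756 × 100 = 17.00%.
20.19 − 17.00 = 3.19 pp.

3.19 percentage points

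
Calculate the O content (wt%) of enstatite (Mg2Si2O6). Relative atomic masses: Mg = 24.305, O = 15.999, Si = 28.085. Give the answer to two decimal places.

M(Mg2Si2O6) = 200.774 g/mol.
O contributes 6 × 15.999 = 95.994 g per mole.
95.994/200.774 = 0.4781 → 47.81%.

47.81 wt%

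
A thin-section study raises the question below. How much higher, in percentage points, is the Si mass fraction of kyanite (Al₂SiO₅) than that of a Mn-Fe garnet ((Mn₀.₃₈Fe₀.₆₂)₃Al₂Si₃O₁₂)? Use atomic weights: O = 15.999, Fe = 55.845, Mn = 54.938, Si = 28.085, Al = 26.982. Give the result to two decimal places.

Si in Al₂SiO₅: molar mass 162.044 g/mol; 1×28.085 = 28.085 g → 17.33 wt%.
Si in (Mn₀.₃₈Fe₀.₆₂)₃Al₂Si₃O₁₂: molar mass 496.708 g/mol; 3×28.085 = 84.255 g → 16.96 wt%.
Difference = 17.33 − 16.96 = 0.37 percentage points.

0.37 percentage points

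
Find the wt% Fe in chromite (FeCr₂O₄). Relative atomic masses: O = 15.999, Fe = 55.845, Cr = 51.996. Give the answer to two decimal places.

Formula mass = 1·55.845 + 2·51.996 + 4·15.999 = 223.833 g/mol, of which 55.845 g is Fe.
So Fe makes up 55.845/223.833 = 0.2495 of the mass, i.e. 24.95%.

24.95 mass %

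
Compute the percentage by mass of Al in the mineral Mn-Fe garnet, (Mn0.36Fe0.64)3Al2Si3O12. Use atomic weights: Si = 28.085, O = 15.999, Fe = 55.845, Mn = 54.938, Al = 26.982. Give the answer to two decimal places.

10.86 weight percent

M((Mn0.36Fe0.64)3Al2Si3O12) = 496.762 g/mol.
Al contributes 2 × 26.982 = 53.964 g per mole.
53.964/496.762 = 0.1086 → 10.86%.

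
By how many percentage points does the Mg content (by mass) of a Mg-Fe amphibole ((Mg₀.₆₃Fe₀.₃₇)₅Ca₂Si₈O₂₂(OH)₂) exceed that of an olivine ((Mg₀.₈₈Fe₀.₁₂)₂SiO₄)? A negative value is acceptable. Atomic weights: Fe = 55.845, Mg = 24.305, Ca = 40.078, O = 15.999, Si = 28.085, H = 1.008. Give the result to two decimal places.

M((Mg₀.₆₃Fe₀.₃₇)₅Ca₂Si₈O₂₂(OH)₂) = 870.702 g/mol, so wt% Mg = 76.561/870.702 × 100 = 8.79%.
M((Mg₀.₈₈Fe₀.₁₂)₂SiO₄) = 148.261 g/mol, so wt% Mg = 42.777/148.261 × 100 = 28.85%.
8.79 − 28.85 = -20.06 pp.

-20.06 percentage points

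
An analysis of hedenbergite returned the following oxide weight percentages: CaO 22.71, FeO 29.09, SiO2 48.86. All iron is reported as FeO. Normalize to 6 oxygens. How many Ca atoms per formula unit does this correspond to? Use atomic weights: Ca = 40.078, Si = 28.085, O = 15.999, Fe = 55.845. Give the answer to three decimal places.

CaO: 22.71/56.077 = 0.40498 mol → 0.40498 mol Ca, 0.40498 mol O.
FeO: 29.09/71.844 = 0.40491 mol → 0.40491 mol Fe, 0.40491 mol O.
SiO2: 48.86/60.083 = 0.81321 mol → 0.81321 mol Si, 1.62642 mol O.
Total oxygen = 2.43631 mol. Normalization factor = 6/2.43631 = 2.46274.
Ca per 6 O = 0.40498 × 2.46274 = 0.997.

0.997 Ca apfu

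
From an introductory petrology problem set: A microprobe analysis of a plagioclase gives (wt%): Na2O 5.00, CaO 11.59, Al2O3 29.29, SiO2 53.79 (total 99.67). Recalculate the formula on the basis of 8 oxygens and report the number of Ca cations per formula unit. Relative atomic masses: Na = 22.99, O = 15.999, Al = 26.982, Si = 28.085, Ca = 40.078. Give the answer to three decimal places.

0.562 Ca apfu

5.00 wt% Na2O ÷ 61.979 g/mol = 0.08067 mol, giving 0.16134 Na and 0.08067 O.
11.59 wt% CaO ÷ 56.077 g/mol = 0.20668 mol, giving 0.20668 Ca and 0.20668 O.
29.29 wt% Al2O3 ÷ 101.961 g/mol = 0.28727 mol, giving 0.57454 Al and 0.86181 O.
53.79 wt% SiO2 ÷ 60.083 g/mol = 0.89526 mol, giving 0.89526 Si and 1.79052 O.
Oxygen sums to 2.93968; scaling by 8/2.93968 = 2.72138 puts the formula on 8 O.
Ca: 0.20668 × 2.72138 = 0.562 atoms per formula unit.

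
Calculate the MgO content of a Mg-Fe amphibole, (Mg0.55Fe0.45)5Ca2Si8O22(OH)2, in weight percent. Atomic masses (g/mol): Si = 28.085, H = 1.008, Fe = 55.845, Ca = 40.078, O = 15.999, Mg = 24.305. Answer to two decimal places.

Formula mass = 883.318 g/mol.
2.75 Mg → 2.7500 mol MgO per formula unit; M(MgO) = 40.304, so MgO mass = 110.836 g.
110.836/883.318 × 100 = 12.55 wt%.

12.55 wt%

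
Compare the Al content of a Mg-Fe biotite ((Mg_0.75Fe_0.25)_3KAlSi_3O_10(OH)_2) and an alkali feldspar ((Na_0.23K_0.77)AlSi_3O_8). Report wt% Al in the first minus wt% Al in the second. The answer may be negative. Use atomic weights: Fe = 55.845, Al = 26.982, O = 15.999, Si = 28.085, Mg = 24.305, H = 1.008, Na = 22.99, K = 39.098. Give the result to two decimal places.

-3.71 percentage points

M((Mg_0.75Fe_0.25)_3KAlSi_3O_10(OH)_2) = 440.909 g/mol, so wt% Al = 26.982/440.909 × 100 = 6.12%.
M((Na_0.23K_0.77)AlSi_3O_8) = 274.622 g/mol, so wt% Al = 26.982/274.622 × 100 = 9.83%.
6.12 − 9.83 = -3.71 pp.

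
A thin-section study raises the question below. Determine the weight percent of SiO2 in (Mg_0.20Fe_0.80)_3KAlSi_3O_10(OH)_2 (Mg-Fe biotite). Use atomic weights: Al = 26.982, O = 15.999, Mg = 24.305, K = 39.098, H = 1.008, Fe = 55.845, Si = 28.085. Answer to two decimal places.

36.57 wt%

Formula mass = 492.950 g/mol.
3 Si → 3.0000 mol SiO2 per formula unit; M(SiO2) = 60.083, so SiO2 mass = 180.249 g.
180.249/492.950 × 100 = 36.57 wt%.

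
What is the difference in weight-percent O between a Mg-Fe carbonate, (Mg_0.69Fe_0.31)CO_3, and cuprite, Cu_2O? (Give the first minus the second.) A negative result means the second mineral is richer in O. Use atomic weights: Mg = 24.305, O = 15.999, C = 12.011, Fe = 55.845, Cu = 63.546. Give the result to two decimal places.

39.83 percentage points

M((Mg_0.69Fe_0.31)CO_3) = 94.090 g/mol, so wt% O = 47.997/94.090 × 100 = 51.01%.
M(Cu_2O) = 143.091 g/mol, so wt% O = 15.999/143.091 × 100 = 11.18%.
51.01 − 11.18 = 39.83 pp.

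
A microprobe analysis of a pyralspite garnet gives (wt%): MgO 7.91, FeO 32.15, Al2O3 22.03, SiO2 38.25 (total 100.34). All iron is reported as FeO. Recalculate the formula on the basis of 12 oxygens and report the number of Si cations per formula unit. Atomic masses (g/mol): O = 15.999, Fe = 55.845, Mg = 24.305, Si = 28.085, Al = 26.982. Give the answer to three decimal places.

MgO (M=40.304): mol = 0.19626; Mg = 0.19626, O = 0.19626.
FeO (M=71.844): mol = 0.44750; Fe = 0.44750, O = 0.44750.
Al2O3 (M=101.961): mol = 0.21606; Al = 0.43212, O = 0.64818.
SiO2 (M=60.083): mol = 0.63662; Si = 0.63662, O = 1.27324.
ΣO = 2.56518; factor = 12/ΣO = 4.67803.
Si apfu = 0.63662 × 4.67803 = 2.978.

2.978 Si apfu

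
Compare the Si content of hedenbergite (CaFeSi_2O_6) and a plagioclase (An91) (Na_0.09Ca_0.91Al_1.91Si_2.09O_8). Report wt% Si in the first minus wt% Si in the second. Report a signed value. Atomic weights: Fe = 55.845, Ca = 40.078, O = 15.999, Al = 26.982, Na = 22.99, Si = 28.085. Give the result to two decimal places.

1.43 percentage points

M(CaFeSi_2O_6) = 248.087 g/mol, so wt% Si = 56.170/248.087 × 100 = 22.64%.
M(Na_0.09Ca_0.91Al_1.91Si_2.09O_8) = 276.765 g/mol, so wt% Si = 58.698/276.765 × 100 = 21.21%.
22.64 − 21.21 = 1.43 pp.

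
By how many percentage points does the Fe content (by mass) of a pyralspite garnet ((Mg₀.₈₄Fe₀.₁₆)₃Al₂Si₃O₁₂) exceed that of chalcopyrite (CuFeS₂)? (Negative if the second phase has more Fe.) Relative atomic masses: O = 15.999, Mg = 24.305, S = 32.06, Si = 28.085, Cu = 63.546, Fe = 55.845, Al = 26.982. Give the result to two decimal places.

First mineral: 26.806 g Fe in 418.261 g formula = 6.41 wt% Fe.
Second mineral: 55.845 g Fe in 183.511 g formula = 30.43 wt% Fe.
6.41% − 30.43% gives a difference of -24.02 percentage points.

-24.02 percentage points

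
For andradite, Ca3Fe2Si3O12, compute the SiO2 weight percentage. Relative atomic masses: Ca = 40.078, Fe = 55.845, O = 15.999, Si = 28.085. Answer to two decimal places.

Formula mass = 508.167 g/mol.
3 Si → 3.0000 mol SiO2 per formula unit; M(SiO2) = 60.083, so SiO2 mass = 180.249 g.
180.249/508.167 × 100 = 35.47 wt%.

35.47 wt%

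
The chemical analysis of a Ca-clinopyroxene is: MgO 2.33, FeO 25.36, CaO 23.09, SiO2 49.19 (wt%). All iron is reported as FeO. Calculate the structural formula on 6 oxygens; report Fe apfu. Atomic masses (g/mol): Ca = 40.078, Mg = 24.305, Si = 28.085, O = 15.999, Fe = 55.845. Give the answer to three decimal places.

MgO (M=40.304): mol = 0.05781; Mg = 0.05781, O = 0.05781.
FeO (M=71.844): mol = 0.35299; Fe = 0.35299, O = 0.35299.
CaO (M=56.077): mol = 0.41176; Ca = 0.41176, O = 0.41176.
SiO2 (M=60.083): mol = 0.81870; Si = 0.81870, O = 1.63740.
ΣO = 2.45996; factor = 6/ΣO = 2.43906.
Fe apfu = 0.35299 × 2.43906 = 0.861.

0.861 Fe apfu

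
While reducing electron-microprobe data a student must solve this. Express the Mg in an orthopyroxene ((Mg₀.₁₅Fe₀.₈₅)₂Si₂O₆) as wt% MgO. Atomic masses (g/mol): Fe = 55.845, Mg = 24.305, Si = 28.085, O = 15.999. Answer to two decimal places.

4.75 wt%

Molar mass of (Mg₀.₁₅Fe₀.₈₅)₂Si₂O₆ = 0.30·24.305 + 1.70·55.845 + 2·28.085 + 6·15.999 = 254.392 g/mol.
Each formula unit contains 0.30 Mg, equivalent to 0.30/1 = 0.3000 mol MgO.
M(MgO) = 1×24.305 + 1×15.999 = 40.304 g/mol.
Mass of MgO per formula unit = 0.3000 × 40.304 = 12.091 g.
MgO wt% = 12.091 / 254.392 × 100 = 4.75%.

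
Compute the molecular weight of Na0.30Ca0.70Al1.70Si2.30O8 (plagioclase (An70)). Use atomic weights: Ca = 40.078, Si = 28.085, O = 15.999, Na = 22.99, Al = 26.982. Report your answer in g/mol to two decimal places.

The formula mass is the sum 0.30·22.99 + 0.70·40.078 + 1.70·26.982 + 2.30·28.085 + 8·15.999.

273.41 g/mol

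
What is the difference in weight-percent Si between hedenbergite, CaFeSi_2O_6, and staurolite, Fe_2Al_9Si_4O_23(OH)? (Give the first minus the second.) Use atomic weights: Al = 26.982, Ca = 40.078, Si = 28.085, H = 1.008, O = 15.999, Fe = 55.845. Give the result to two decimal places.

9.45 percentage points

First mineral: 56.170 g Si in 248.087 g formula = 22.64 wt% Si.
Second mineral: 112.340 g Si in 851.852 g formula = 13.19 wt% Si.
22.64% − 13.19% gives a difference of 9.45 percentage points.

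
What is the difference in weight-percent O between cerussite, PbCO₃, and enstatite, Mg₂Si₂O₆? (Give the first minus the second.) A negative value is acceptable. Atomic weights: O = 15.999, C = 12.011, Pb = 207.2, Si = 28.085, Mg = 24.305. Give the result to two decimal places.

M(PbCO₃) = 267.208 g/mol, so wt% O = 47.997/267.208 × 100 = 17.96%.
M(Mg₂Si₂O₆) = 200.774 g/mol, so wt% O = 95.994/200.774 × 100 = 47.81%.
17.96 − 47.81 = -29.85 pp.

-29.85 percentage points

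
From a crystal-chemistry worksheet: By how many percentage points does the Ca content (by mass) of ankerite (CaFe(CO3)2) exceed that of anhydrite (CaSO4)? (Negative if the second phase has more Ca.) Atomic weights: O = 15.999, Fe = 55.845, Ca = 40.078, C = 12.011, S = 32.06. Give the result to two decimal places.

-10.88 percentage points

First mineral: 40.078 g Ca in 215.939 g formula = 18.56 wt% Ca.
Second mineral: 40.078 g Ca in 136.134 g formula = 29.44 wt% Ca.
18.56% − 29.44% gives a difference of -10.88 percentage points.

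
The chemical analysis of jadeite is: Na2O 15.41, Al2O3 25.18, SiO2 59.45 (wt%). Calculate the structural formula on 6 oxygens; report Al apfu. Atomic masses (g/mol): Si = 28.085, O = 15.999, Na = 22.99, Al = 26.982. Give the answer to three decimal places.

0.998 Al apfu

15.41 wt% Na2O ÷ 61.979 g/mol = 0.24863 mol, giving 0.49726 Na and 0.24863 O.
25.18 wt% Al2O3 ÷ 101.961 g/mol = 0.24696 mol, giving 0.49392 Al and 0.74088 O.
59.45 wt% SiO2 ÷ 60.083 g/mol = 0.98946 mol, giving 0.98946 Si and 1.97892 O.
Oxygen sums to 2.96843; scaling by 6/2.96843 = 2.02127 puts the formula on 6 O.
Al: 0.49392 × 2.02127 = 0.998 atoms per formula unit.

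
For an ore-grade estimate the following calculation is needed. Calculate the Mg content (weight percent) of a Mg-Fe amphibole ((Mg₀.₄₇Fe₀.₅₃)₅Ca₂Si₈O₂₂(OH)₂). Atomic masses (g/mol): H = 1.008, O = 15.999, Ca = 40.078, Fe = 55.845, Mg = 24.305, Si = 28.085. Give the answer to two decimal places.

Formula mass = 2.35*24.305 + 2.65*55.845 + 2*40.078 + 8*28.085 + 24*15.999 + 2*1.008 = 895.934 g/mol, of which 57.117 g is Mg.
So Mg makes up 57.117/895.934 = 0.0638 of the mass, i.e. 6.38%.

6.38 weight percent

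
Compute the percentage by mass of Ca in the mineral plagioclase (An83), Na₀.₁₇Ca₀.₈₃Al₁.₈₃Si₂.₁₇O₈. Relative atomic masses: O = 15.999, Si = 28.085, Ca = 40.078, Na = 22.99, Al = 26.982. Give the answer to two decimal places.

12.07 weight percent

Molar mass of Na₀.₁₇Ca₀.₈₃Al₁.₈₃Si₂.₁₇O₈: 0.17*22.99 + 0.83*40.078 + 1.83*26.982 + 2.17*28.085 + 8*15.999 = 275.487 g/mol.
Mass of Ca per formula unit: 0.83 × 40.078 = 33.265 g.
Weight fraction Ca = 33.265 / 275.487 = 0.1207.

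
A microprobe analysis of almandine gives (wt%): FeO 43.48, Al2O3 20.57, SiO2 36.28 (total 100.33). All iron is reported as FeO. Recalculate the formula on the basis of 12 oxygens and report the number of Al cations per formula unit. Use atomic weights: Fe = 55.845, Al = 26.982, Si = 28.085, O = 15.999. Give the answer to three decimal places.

2.002 Al apfu

FeO: 43.48/71.844 = 0.60520 mol → 0.60520 mol Fe, 0.60520 mol O.
Al2O3: 20.57/101.961 = 0.20174 mol → 0.40348 mol Al, 0.60522 mol O.
SiO2: 36.28/60.083 = 0.60383 mol → 0.60383 mol Si, 1.20766 mol O.
Total oxygen = 2.41808 mol. Normalization factor = 12/2.41808 = 4.96261.
Al per 12 O = 0.40348 × 4.96261 = 2.002.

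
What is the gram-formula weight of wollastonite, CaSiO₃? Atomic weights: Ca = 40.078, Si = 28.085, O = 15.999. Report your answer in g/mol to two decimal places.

116.16 g/mol

M = 1×40.078 + 1×28.085 + 3×15.999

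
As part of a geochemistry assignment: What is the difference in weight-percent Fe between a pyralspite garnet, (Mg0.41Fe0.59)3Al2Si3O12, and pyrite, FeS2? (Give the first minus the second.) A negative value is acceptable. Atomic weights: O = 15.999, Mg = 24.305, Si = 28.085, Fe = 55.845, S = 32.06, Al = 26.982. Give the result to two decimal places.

M((Mg0.41Fe0.59)3Al2Si3O12) = 458.948 g/mol, so wt% Fe = 98.846/458.948 × 100 = 21.54%.
M(FeS2) = 119.965 g/mol, so wt% Fe = 55.845/119.965 × 100 = 46.55%.
21.54 − 46.55 = -25.01 pp.

-25.01 percentage points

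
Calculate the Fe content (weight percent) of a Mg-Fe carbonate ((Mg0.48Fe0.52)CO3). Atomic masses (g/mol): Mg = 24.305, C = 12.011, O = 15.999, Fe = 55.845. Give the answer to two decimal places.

28.83 weight percent

Molar mass of (Mg0.48Fe0.52)CO3: 0.48×24.305 + 0.52×55.845 + 1×12.011 + 3×15.999 = 100.714 g/mol.
Mass of Fe per formula unit: 0.52 × 55.845 = 29.039 g.
Weight fraction Fe = 29.039 / 100.714 = 0.2883.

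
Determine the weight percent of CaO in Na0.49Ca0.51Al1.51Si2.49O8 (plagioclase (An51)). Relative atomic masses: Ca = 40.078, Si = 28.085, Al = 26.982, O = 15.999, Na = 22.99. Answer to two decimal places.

10.58 wt%

M(Na0.49Ca0.51Al1.51Si2.49O8) = 270.371 g/mol; M(CaO) = 56.077 g/mol.
Moles CaO per formula unit = 0.51 Ca ÷ 1 = 0.5100.
CaO fraction = (0.5100 × 56.077) / 270.371 = 28.599/270.371 = 0.1058.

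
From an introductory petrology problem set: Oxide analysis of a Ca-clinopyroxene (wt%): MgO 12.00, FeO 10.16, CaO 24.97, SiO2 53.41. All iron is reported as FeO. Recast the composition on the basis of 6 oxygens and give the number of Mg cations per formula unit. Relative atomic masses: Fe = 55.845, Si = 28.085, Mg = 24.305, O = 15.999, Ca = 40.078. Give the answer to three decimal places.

MgO (M=40.304): mol = 0.29774; Mg = 0.29774, O = 0.29774.
FeO (M=71.844): mol = 0.14142; Fe = 0.14142, O = 0.14142.
CaO (M=56.077): mol = 0.44528; Ca = 0.44528, O = 0.44528.
SiO2 (M=60.083): mol = 0.88894; Si = 0.88894, O = 1.77788.
ΣO = 2.66232; factor = 6/ΣO = 2.25367.
Mg apfu = 0.29774 × 2.25367 = 0.671.

0.671 Mg apfu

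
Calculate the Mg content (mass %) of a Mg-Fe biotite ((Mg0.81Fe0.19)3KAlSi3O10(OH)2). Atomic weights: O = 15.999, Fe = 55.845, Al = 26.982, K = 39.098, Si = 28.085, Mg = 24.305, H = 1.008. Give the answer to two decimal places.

13.57 mass %

Molar mass of (Mg0.81Fe0.19)3KAlSi3O10(OH)2: 2.43·24.305 + 0.57·55.845 + 1·39.098 + 1·26.982 + 3·28.085 + 12·15.999 + 2·1.008 = 435.232 g/mol.
Mass of Mg per formula unit: 2.43 × 24.305 = 59.061 g.
Weight fraction Mg = 59.061 / 435.232 = 0.1357.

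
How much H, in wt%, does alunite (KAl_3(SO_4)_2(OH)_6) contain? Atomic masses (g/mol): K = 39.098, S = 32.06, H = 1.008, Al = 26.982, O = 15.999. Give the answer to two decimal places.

1.46 wt%

M(KAl_3(SO_4)_2(OH)_6) = 414.198 g/mol.
H contributes 6 × 1.008 = 6.048 g per mole.
6.048/414.198 = 0.0146 → 1.46%.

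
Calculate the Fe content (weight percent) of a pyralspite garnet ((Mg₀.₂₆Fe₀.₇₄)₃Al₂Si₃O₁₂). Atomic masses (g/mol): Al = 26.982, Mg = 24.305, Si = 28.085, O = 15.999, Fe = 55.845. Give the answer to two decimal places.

Molar mass of (Mg₀.₂₆Fe₀.₇₄)₃Al₂Si₃O₁₂: 0.78×24.305 + 2.22×55.845 + 2×26.982 + 3×28.085 + 12×15.999 = 473.141 g/mol.
Mass of Fe per formula unit: 2.22 × 55.845 = 123.976 g.
Weight fraction Fe = 123.976 / 473.141 = 0.2620.

26.20 weight percent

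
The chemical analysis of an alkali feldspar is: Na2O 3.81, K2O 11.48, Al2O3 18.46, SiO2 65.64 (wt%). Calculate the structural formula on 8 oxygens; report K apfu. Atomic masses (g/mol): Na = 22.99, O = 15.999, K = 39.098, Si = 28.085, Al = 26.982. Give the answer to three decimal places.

Na2O: 3.81/61.979 = 0.06147 mol → 0.12294 mol Na, 0.06147 mol O.
K2O: 11.48/94.195 = 0.12187 mol → 0.24374 mol K, 0.12187 mol O.
Al2O3: 18.46/101.961 = 0.18105 mol → 0.36210 mol Al, 0.54315 mol O.
SiO2: 65.64/60.083 = 1.09249 mol → 1.09249 mol Si, 2.18498 mol O.
Total oxygen = 2.91147 mol. Normalization factor = 8/2.91147 = 2.74775.
K per 8 O = 0.24374 × 2.74775 = 0.670.

0.670 K apfu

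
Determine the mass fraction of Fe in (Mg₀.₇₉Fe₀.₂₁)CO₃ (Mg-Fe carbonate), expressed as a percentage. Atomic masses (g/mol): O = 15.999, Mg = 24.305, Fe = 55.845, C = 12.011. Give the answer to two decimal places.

M((Mg₀.₇₉Fe₀.₂₁)CO₃) = 90.936 g/mol.
Fe contributes 0.21 × 55.845 = 11.727 g per mole.
11.727/90.936 = 0.1290 → 12.90%.

12.90 mass %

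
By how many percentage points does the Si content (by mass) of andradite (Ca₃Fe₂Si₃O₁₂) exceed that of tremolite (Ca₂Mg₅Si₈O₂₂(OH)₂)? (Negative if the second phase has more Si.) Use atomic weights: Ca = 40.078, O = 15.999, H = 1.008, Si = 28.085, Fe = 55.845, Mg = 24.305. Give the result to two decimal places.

M(Ca₃Fe₂Si₃O₁₂) = 508.167 g/mol, so wt% Si = 84.255/508.167 × 100 = 16.58%.
M(Ca₂Mg₅Si₈O₂₂(OH)₂) = 812.353 g/mol, so wt% Si = 224.680/812.353 × 100 = 27.66%.
16.58 − 27.66 = -11.08 pp.

-11.08 percentage points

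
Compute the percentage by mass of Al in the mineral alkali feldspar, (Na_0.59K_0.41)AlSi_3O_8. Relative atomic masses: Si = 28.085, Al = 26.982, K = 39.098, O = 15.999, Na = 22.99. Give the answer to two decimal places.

Molar mass of (Na_0.59K_0.41)AlSi_3O_8: 0.59·22.99 + 0.41·39.098 + 1·26.982 + 3·28.085 + 8·15.999 = 268.823 g/mol.
Mass of Al per formula unit: 1 × 26.982 = 26.982 g.
Weight fraction Al = 26.982 / 268.823 = 0.1004.

10.04 mass %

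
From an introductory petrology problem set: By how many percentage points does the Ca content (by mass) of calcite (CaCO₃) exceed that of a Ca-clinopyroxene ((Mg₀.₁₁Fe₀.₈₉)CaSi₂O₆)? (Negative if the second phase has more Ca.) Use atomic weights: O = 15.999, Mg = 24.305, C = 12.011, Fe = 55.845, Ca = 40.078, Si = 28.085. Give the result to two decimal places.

23.66 percentage points

Ca in CaCO₃: molar mass 100.086 g/mol; 1×40.078 = 40.078 g → 40.04 wt%.
Ca in (Mg₀.₁₁Fe₀.₈₉)CaSi₂O₆: molar mass 244.618 g/mol; 1×40.078 = 40.078 g → 16.38 wt%.
Difference = 40.04 − 16.38 = 23.66 percentage points.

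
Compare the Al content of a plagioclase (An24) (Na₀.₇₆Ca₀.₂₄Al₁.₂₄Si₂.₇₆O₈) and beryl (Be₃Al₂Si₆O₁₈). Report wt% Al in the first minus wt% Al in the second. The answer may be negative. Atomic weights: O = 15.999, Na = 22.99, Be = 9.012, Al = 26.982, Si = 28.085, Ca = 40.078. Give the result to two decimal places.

Al in Na₀.₇₆Ca₀.₂₄Al₁.₂₄Si₂.₇₆O₈: molar mass 266.055 g/mol; 1.24×26.982 = 33.458 g → 12.58 wt%.
Al in Be₃Al₂Si₆O₁₈: molar mass 537.492 g/mol; 2×26.982 = 53.964 g → 10.04 wt%.
Difference = 12.58 − 10.04 = 2.54 percentage points.

2.54 percentage points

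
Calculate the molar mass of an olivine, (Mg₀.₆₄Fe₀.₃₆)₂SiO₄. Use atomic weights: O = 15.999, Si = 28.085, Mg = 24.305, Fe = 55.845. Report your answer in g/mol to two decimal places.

163.40 g/mol

M = 1.28×24.305 + 0.72×55.845 + 1×28.085 + 4×15.999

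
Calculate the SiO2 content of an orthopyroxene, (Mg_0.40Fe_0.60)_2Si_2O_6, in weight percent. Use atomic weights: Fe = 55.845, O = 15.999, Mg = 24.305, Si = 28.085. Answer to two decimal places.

Molar mass of (Mg_0.40Fe_0.60)_2Si_2O_6 = 0.80×24.305 + 1.20×55.845 + 2×28.085 + 6×15.999 = 238.622 g/mol.
Each formula unit contains 2 Si, equivalent to 2/1 = 2.0000 mol SiO2.
M(SiO2) = 1×28.085 + 2×15.999 = 60.083 g/mol.
Mass of SiO2 per formula unit = 2.0000 × 60.083 = 120.166 g.
SiO2 wt% = 120.166 / 238.622 × 100 = 50.36%.

50.36 wt%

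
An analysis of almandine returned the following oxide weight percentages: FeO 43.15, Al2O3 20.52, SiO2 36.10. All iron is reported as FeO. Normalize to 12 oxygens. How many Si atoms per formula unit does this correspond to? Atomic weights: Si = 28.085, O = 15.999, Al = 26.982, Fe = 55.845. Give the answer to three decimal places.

2.997 Si apfu

43.15 wt% FeO ÷ 71.844 g/mol = 0.60061 mol, giving 0.60061 Fe and 0.60061 O.
20.52 wt% Al2O3 ÷ 101.961 g/mol = 0.20125 mol, giving 0.40250 Al and 0.60375 O.
36.10 wt% SiO2 ÷ 60.083 g/mol = 0.60084 mol, giving 0.60084 Si and 1.20168 O.
Oxygen sums to 2.40604; scaling by 12/2.40604 = 4.98745 puts the formula on 12 O.
Si: 0.60084 × 4.98745 = 2.997 atoms per formula unit.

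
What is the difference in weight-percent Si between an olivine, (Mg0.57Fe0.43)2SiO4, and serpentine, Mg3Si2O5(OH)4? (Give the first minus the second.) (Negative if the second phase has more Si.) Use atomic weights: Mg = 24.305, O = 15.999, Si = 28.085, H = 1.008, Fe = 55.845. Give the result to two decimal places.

-3.53 percentage points

Si in (Mg0.57Fe0.43)2SiO4: molar mass 167.815 g/mol; 1×28.085 = 28.085 g → 16.74 wt%.
Si in Mg3Si2O5(OH)4: molar mass 277.108 g/mol; 2×28.085 = 56.170 g → 20.27 wt%.
Difference = 16.74 − 20.27 = -3.53 percentage points.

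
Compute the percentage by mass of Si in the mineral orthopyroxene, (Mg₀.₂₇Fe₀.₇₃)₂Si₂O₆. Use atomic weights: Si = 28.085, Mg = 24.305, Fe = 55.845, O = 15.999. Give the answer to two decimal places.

Formula mass = 0.54*24.305 + 1.46*55.845 + 2*28.085 + 6*15.999 = 246.822 g/mol, of which 56.170 g is Si.
So Si makes up 56.170/246.822 = 0.2276 of the mass, i.e. 22.76%.

22.76 wt%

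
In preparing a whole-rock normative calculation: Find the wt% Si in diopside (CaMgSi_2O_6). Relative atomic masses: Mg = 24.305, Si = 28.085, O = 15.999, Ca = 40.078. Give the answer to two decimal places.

25.94 weight percent

M(CaMgSi_2O_6) = 216.547 g/mol.
Si contributes 2 × 28.085 = 56.170 g per mole.
56.170/216.547 = 0.2594 → 25.94%.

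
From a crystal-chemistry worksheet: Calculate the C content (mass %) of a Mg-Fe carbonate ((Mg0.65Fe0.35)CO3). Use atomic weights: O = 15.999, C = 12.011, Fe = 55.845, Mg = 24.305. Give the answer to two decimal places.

Molar mass of (Mg0.65Fe0.35)CO3: 0.65*24.305 + 0.35*55.845 + 1*12.011 + 3*15.999 = 95.352 g/mol.
Mass of C per formula unit: 1 × 12.011 = 12.011 g.
Weight fraction C = 12.011 / 95.352 = 0.1260.

12.60 mass %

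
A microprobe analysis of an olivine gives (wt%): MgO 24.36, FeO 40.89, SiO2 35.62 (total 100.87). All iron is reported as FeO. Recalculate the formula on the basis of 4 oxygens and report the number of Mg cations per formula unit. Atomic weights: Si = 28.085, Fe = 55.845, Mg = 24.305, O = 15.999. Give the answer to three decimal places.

24.36 wt% MgO ÷ 40.304 g/mol = 0.60441 mol, giving 0.60441 Mg and 0.60441 O.
40.89 wt% FeO ÷ 71.844 g/mol = 0.56915 mol, giving 0.56915 Fe and 0.56915 O.
35.62 wt% SiO2 ÷ 60.083 g/mol = 0.59285 mol, giving 0.59285 Si and 1.18570 O.
Oxygen sums to 2.35926; scaling by 4/2.35926 = 1.69545 puts the formula on 4 O.
Mg: 0.60441 × 1.69545 = 1.025 atoms per formula unit.

1.025 Mg apfu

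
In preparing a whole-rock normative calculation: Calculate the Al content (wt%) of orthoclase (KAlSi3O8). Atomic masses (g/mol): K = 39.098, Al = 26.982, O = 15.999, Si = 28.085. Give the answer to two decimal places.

Molar mass of KAlSi3O8: 1×39.098 + 1×26.982 + 3×28.085 + 8×15.999 = 278.327 g/mol.
Mass of Al per formula unit: 1 × 26.982 = 26.982 g.
Weight fraction Al = 26.982 / 278.327 = 0.0969.

9.69 wt%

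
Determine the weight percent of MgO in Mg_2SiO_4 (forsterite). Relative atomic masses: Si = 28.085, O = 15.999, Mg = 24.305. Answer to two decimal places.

M(Mg_2SiO_4) = 140.691 g/mol; M(MgO) = 40.304 g/mol.
Moles MgO per formula unit = 2 Mg ÷ 1 = 2.0000.
MgO fraction = (2.0000 × 40.304) / 140.691 = 80.608/140.691 = 0.5729.

57.29 wt%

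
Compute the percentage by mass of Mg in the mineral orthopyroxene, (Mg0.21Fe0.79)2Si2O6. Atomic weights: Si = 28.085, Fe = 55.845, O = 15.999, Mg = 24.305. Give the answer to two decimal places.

4.07 wt%

Formula mass = 0.42*24.305 + 1.58*55.845 + 2*28.085 + 6*15.999 = 250.607 g/mol, of which 10.208 g is Mg.
So Mg makes up 10.208/250.607 = 0.0407 of the mass, i.e. 4.07%.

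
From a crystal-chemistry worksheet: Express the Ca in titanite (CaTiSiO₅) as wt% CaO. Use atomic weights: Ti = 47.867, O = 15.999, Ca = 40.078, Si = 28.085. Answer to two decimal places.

28.61 wt%

Molar mass of CaTiSiO₅ = 1*40.078 + 1*47.867 + 1*28.085 + 5*15.999 = 196.025 g/mol.
Each formula unit contains 1 Ca, equivalent to 1/1 = 1.0000 mol CaO.
M(CaO) = 1×40.078 + 1×15.999 = 56.077 g/mol.
Mass of CaO per formula unit = 1.0000 × 56.077 = 56.077 g.
CaO wt% = 56.077 / 196.025 × 100 = 28.61%.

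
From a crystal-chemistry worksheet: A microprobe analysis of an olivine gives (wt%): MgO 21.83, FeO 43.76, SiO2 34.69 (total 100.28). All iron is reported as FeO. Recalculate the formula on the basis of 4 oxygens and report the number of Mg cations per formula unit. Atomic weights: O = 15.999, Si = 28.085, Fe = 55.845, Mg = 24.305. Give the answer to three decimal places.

MgO: 21.83/40.304 = 0.54163 mol → 0.54163 mol Mg, 0.54163 mol O.
FeO: 43.76/71.844 = 0.60910 mol → 0.60910 mol Fe, 0.60910 mol O.
SiO2: 34.69/60.083 = 0.57737 mol → 0.57737 mol Si, 1.15474 mol O.
Total oxygen = 2.30547 mol. Normalization factor = 4/2.30547 = 1.73500.
Mg per 4 O = 0.54163 × 1.73500 = 0.940.

0.940 Mg apfu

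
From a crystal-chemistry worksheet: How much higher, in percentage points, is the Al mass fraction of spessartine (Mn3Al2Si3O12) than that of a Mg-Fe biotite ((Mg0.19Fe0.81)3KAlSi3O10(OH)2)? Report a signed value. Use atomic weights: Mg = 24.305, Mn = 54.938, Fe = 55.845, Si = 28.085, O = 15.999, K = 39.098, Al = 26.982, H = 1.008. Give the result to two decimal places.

M(Mn3Al2Si3O12) = 495.021 g/mol, so wt% Al = 53.964/495.021 × 100 = 10.90%.
M((Mg0.19Fe0.81)3KAlSi3O10(OH)2) = 493.896 g/mol, so wt% Al = 26.982/493.896 × 100 = 5.46%.
10.90 − 5.46 = 5.44 pp.

5.44 percentage points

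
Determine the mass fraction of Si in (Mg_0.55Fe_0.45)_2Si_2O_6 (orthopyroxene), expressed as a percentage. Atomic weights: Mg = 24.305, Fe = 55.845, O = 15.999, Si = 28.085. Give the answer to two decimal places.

24.51 wt%

M((Mg_0.55Fe_0.45)_2Si_2O_6) = 229.160 g/mol.
Si contributes 2 × 28.085 = 56.170 g per mole.
56.170/229.160 = 0.2451 → 24.51%.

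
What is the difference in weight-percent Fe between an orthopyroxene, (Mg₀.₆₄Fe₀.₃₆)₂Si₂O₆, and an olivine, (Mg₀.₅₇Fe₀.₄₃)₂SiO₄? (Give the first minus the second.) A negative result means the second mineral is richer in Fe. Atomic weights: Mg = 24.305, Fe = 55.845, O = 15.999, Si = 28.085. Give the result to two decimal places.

Fe in (Mg₀.₆₄Fe₀.₃₆)₂Si₂O₆: molar mass 223.483 g/mol; 0.72×55.845 = 40.208 g → 17.99 wt%.
Fe in (Mg₀.₅₇Fe₀.₄₃)₂SiO₄: molar mass 167.815 g/mol; 0.86×55.845 = 48.027 g → 28.62 wt%.
Difference = 17.99 − 28.62 = -10.63 percentage points.

-10.63 percentage points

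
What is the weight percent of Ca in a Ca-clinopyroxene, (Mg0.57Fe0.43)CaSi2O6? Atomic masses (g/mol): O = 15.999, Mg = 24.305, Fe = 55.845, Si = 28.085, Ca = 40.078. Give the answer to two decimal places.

17.42 wt%

M((Mg0.57Fe0.43)CaSi2O6) = 230.109 g/mol.
Ca contributes 1 × 40.078 = 40.078 g per mole.
40.078/230.109 = 0.1742 → 17.42%.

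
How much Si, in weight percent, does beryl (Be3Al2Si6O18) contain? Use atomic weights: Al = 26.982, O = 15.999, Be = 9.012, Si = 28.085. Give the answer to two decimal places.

Formula mass = 3×9.012 + 2×26.982 + 6×28.085 + 18×15.999 = 537.492 g/mol, of which 168.510 g is Si.
So Si makes up 168.510/537.492 = 0.3135 of the mass, i.e. 31.35%.

31.35 weight percent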